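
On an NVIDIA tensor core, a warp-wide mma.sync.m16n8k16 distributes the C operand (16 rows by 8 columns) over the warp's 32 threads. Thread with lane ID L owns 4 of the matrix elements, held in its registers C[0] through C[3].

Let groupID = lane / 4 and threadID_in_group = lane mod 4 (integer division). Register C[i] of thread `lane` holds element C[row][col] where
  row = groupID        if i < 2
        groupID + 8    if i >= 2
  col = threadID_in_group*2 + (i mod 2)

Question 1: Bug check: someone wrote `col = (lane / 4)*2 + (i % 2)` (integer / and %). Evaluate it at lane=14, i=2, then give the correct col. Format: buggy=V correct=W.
buggy=6 correct=4

`(lane / 4)*2 + (i % 2)`[14,2]=>6
L=14=>grp=14>>2=3, tig=14&3=2
[2]=>row 3+8=11  col 2·2+0=4
col: 6 vs 4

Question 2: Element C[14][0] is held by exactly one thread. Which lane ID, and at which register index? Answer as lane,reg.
r:14=>grp=6,rB=1  c:0=>tig=0,lo=0
L=6*4+0=24  i=1*2+0=2

24,2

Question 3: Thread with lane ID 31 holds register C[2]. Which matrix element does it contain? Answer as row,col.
lane 31=>31/4=7, 31 mod 4=3
i=2  r:7+8=>15  c:2·3+0=>6

15,6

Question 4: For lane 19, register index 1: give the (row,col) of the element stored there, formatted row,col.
lane 19: g=4 (19/4), t=3 (19%4)
i=1: r=4+0=4, c=3*2+1=7

4,7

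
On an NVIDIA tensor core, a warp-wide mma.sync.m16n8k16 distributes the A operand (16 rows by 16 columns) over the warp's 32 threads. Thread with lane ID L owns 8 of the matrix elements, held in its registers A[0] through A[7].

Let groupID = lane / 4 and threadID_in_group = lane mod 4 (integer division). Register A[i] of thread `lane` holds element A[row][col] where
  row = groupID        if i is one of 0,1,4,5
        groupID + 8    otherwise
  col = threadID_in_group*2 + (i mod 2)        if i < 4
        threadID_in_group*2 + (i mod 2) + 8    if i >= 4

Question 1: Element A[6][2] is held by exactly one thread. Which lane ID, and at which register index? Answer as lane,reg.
25,0

r:6=>grp=6,rB=0  c:2=>cB=0,tig=1,lo=0
L=6*4+1=25  i=0*4+0*2+0=0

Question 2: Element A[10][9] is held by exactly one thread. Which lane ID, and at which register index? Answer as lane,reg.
r: 10->gid=2,r8=1  c: 9->c8=1,tid=0,i&1=1
L=2*4+0=8  i=1*4+1*2+1=7

8,7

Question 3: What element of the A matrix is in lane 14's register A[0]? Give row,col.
3,4

L=14->g=14>>2=3, t=14&3=2
[0]->row 3+0=3  col 2·2+0+0=4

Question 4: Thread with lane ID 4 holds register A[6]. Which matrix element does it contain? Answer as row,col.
9,8

4: gid=1,tid=0
[6] (1+8,0*2+0+8) = (9,8)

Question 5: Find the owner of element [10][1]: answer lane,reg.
r:10=>grp=2,rB=1  c:1=>cB=0,tig=0,lo=1
L=2*4+0=8  i=0*4+1*2+1=3

8,3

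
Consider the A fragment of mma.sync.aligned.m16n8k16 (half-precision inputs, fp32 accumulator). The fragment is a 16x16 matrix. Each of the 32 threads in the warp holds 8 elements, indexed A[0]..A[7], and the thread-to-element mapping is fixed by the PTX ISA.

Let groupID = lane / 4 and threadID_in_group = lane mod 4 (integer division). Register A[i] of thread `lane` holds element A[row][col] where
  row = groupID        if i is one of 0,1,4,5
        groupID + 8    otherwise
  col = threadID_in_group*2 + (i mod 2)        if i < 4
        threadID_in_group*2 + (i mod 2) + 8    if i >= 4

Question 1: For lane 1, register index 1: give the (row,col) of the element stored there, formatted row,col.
0,3

lane 1: gid=0 (1/4), tid=1 (1%4)
i=1: r=0+0=0, c=1*2+1+0=3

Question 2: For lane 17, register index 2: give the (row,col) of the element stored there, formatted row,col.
12,2

L=17⇒gr=17>>2=4, th=17&3=1
[2]⇒row 4+8=12  col 1·2+0+0=2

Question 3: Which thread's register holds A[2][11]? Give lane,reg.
9,5

r=2→G=2,rhi=0  c=11→chi=1,T=1,p=1
L=2*4+1=9  i=1*4+0*2+1=5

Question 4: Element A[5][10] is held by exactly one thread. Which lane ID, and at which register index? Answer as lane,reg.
21,4

r=5⇒gr=5,Rb=0  c=10⇒Cb=1,th=1,odd=0
L=5*4+1=21  i=1*4+0*2+0=4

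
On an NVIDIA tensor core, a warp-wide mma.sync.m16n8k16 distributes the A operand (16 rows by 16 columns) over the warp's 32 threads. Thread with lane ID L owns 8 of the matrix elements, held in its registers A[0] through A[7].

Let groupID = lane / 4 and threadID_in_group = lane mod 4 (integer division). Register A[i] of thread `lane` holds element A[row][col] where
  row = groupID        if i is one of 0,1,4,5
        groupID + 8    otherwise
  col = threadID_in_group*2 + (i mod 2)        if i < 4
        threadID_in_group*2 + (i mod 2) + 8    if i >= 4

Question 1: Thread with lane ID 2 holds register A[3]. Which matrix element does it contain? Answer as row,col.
8,5

2: grp=0,tig=2
[3] (0+8,2*2+1+0) = (8,5)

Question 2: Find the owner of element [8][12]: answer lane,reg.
2,6

r=8→G=0,rhi=1  c=12→chi=1,T=2,p=0
L=0*4+2=2  i=1*4+1*2+0=6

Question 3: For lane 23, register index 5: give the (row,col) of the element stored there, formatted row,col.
5,15

lane 23->23/4=5, 23 mod 4=3
i=5  r:5+0->5  c:2·3+1+8->15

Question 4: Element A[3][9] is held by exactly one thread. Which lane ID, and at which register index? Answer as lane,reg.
r=3→G=3,rhi=0  c=9→chi=1,T=0,p=1
L=3*4+0=12  i=1*4+0*2+1=5

12,5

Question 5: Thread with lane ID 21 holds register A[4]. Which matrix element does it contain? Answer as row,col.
5,10

L=21⇒gr=21>>2=5, th=21&3=1
[4]⇒row 5+0=5  col 1·2+0+8=10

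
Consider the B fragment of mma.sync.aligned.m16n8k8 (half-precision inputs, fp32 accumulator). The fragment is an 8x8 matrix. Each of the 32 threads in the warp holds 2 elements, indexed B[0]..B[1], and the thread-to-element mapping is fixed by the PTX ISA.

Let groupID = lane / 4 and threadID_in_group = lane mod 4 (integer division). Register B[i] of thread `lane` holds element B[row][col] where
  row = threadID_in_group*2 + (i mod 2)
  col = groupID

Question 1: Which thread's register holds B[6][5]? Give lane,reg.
23,0

c=5⇒gr=5  r=6⇒th=3,odd=0
L=5*4+3=23  i=0=0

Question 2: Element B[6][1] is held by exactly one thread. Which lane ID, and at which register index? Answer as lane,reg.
7,0

c:1=>grp=1  r:6=>tig=3,lo=0
L=1*4+3=7  i=0=0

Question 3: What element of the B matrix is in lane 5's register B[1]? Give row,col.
3,1

L=5→G=5>>2=1, T=5&3=1
[1]→row 1·2+1=3  col G=1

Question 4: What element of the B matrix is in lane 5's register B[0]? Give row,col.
5: G=1,T=1
[0] (1*2+0,1) = (2,1)

2,1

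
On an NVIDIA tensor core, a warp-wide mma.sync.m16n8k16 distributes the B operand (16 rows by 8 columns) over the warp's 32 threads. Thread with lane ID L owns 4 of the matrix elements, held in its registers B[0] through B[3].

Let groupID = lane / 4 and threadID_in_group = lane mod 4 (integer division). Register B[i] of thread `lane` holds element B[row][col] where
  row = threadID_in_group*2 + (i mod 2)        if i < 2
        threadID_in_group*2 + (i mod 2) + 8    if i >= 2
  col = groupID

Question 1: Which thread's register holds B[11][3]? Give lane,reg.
13,3

c=3⇒gr=3  r=11⇒Rb=1,th=1,odd=1
L=3*4+1=13  i=1*2+1=3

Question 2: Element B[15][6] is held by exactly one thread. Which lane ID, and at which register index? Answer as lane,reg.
27,3

c=6->g=6  r=15->rb=1,t=3,b0=1
L=6*4+3=27  i=1*2+1=3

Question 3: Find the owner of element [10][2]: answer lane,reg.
c: 2->gid=2  r: 10->r8=1,tid=1,i&1=0
L=2*4+1=9  i=1*2+0=2

9,2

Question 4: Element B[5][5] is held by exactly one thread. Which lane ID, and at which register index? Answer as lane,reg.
c=5->g=5  r=5->rb=0,t=2,b0=1
L=5*4+2=22  i=0*2+1=1

22,1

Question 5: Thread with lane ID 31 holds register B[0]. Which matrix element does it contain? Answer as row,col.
lane 31: gid=7 (31/4), tid=3 (31%4)
i=0: r=3*2+0+0=6, c=gid=7

6,7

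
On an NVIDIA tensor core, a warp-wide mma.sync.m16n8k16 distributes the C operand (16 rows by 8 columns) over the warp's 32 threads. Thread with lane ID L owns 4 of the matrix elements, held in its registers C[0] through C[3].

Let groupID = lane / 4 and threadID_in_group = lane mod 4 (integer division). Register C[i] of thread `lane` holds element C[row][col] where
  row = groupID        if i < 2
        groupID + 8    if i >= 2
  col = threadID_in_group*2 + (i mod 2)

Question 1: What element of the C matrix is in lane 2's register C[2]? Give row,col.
2: grp=0,tig=2
[2] (0+8,2*2+0) = (8,4)

8,4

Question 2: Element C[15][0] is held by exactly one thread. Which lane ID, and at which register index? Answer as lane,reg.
28,2

r=15→G=7,rhi=1  c=0→T=0,p=0
L=7*4+0=28  i=1*2+0=2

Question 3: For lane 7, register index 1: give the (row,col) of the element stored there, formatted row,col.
7: grp=1,tig=3
[1] (1+0,3*2+1) = (1,7)

1,7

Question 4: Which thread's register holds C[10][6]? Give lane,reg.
r=10⇒gr=2,Rb=1  c=6⇒th=3,odd=0
L=2*4+3=11  i=1*2+0=2

11,2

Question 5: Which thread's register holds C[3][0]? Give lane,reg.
r:3=>grp=3,rB=0  c:0=>tig=0,lo=0
L=3*4+0=12  i=0*2+0=0

12,0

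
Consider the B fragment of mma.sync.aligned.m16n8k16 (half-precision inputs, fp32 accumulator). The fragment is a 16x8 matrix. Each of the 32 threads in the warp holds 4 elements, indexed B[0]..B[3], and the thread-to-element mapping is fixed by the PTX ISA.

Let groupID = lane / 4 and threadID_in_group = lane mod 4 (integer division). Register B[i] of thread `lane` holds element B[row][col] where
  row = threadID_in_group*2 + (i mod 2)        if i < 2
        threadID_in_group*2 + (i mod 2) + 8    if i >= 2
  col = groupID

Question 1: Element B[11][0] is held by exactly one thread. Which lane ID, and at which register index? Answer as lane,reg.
c=0->g=0  r=11->rb=1,t=1,b0=1
L=0*4+1=1  i=1*2+1=3

1,3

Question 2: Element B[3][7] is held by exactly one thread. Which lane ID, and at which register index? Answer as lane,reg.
c=7⇒gr=7  r=3⇒Rb=0,th=1,odd=1
L=7*4+1=29  i=0*2+1=1

29,1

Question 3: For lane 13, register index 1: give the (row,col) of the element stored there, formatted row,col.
3,3

lane 13: g=3 (13/4), t=1 (13%4)
i=1: r=1*2+1+0=3, c=g=3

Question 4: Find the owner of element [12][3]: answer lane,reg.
14,2

c:3=>grp=3  r:12=>rB=1,tig=2,lo=0
L=3*4+2=14  i=1*2+0=2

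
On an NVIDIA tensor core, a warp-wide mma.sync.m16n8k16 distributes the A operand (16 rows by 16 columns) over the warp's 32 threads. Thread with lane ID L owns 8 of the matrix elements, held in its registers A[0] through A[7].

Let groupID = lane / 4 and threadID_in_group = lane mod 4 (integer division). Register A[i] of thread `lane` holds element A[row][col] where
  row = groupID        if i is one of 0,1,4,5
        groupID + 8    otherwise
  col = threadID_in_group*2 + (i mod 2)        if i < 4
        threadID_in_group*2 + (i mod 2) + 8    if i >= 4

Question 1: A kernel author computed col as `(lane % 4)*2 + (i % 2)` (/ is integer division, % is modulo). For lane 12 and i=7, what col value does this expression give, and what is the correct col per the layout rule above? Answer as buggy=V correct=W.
`(lane % 4)*2 + (i % 2)`[12,7]⇒1
lane 12⇒12/4=3, 12 mod 4=0
i=7  r:3+8⇒11  c:2·0+1+8⇒9
col: 1 vs 9

buggy=1 correct=9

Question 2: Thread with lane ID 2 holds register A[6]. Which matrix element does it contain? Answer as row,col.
2: gr=0,th=2
[6] (0+8,2*2+0+8) = (8,12)

8,12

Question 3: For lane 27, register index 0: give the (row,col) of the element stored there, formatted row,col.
L=27→G=27>>2=6, T=27&3=3
[0]→row 6+0=6  col 3·2+0+0=6

6,6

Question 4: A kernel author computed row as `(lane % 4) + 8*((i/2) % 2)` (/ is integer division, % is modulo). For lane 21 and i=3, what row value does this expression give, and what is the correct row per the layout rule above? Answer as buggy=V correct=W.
buggy=9 correct=13

`(lane % 4) + 8*((i/2) % 2)`[21,3]->9
lane 21->21/4=5, 21 mod 4=1
i=3  r:5+8->13  c:2·1+1+0->3
row: 9 vs 13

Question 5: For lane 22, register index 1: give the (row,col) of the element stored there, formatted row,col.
lane 22: grp=5 (22/4), tig=2 (22%4)
i=1: r=5+0=5, c=2*2+1+0=5

5,5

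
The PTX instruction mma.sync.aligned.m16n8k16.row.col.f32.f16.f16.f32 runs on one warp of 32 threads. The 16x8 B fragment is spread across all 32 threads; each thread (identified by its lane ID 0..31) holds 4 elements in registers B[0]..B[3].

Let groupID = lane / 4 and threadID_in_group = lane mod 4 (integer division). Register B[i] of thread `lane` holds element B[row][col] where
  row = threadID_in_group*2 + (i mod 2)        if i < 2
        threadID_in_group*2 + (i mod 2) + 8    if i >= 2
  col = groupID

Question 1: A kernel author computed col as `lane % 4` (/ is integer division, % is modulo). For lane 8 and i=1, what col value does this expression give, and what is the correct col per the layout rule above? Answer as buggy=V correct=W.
`lane % 4`[8,1]=>0
8: grp=2,tig=0
[1] (0*2+1+0,2) = (1,2)
col: 0 vs 2

buggy=0 correct=2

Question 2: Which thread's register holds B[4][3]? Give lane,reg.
c=3⇒gr=3  r=4⇒Rb=0,th=2,odd=0
L=3*4+2=14  i=0*2+0=0

14,0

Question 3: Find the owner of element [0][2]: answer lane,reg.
c=2⇒gr=2  r=0⇒Rb=0,th=0,odd=0
L=2*4+0=8  i=0*2+0=0

8,0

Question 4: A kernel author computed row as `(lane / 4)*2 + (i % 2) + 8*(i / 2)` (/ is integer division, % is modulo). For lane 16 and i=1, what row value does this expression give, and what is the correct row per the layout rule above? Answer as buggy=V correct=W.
buggy=9 correct=1

`(lane / 4)*2 + (i % 2) + 8*(i / 2)`[16,1]->9
16: g=4,t=0
[1] (0*2+1+0,4) = (1,4)
row: 9 vs 1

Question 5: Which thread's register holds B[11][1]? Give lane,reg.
5,3

c=1->g=1  r=11->rb=1,t=1,b0=1
L=1*4+1=5  i=1*2+1=3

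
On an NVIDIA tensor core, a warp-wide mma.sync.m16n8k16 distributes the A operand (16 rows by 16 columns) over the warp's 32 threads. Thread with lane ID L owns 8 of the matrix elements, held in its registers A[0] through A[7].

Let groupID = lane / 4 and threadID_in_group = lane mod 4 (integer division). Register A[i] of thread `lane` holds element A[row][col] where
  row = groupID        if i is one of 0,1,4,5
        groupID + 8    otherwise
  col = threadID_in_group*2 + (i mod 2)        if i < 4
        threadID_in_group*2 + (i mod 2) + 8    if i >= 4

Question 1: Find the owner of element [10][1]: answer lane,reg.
8,3

r=10->g=2,rb=1  c=1->cb=0,t=0,b0=1
L=2*4+0=8  i=0*4+1*2+1=3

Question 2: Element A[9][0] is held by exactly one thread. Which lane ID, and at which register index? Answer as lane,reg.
4,2

r:9=>grp=1,rB=1  c:0=>cB=0,tig=0,lo=0
L=1*4+0=4  i=0*4+1*2+0=2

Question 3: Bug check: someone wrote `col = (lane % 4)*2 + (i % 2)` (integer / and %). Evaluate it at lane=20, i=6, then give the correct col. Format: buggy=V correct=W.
buggy=0 correct=8

`(lane % 4)*2 + (i % 2)`[20,6]->0
L=20->gid=20>>2=5, tid=20&3=0
[6]->row 5+8=13  col 0·2+0+8=8
col: 0 vs 8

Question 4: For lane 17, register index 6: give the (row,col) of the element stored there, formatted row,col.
lane 17→17/4=4, 17 mod 4=1
i=6  r:4+8→12  c:2·1+0+8→10

12,10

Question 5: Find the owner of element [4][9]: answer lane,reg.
r=4->g=4,rb=0  c=9->cb=1,t=0,b0=1
L=4*4+0=16  i=1*4+0*2+1=5

16,5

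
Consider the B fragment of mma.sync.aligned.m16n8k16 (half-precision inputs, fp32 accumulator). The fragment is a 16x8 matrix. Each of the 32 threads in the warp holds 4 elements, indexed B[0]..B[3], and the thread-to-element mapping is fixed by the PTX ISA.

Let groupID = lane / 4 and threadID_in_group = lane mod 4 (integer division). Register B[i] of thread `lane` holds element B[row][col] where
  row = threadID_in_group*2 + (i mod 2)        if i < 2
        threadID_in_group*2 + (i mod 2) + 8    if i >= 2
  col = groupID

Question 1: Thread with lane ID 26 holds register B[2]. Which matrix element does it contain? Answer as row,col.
26: g=6,t=2
[2] (2*2+0+8,6) = (12,6)

12,6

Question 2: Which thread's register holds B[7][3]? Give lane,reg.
c=3->g=3  r=7->rb=0,t=3,b0=1
L=3*4+3=15  i=0*2+1=1

15,1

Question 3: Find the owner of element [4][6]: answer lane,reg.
c=6→G=6  r=4→rhi=0,T=2,p=0
L=6*4+2=26  i=0*2+0=0

26,0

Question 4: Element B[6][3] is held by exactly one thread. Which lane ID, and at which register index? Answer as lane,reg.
c=3⇒gr=3  r=6⇒Rb=0,th=3,odd=0
L=3*4+3=15  i=0*2+0=0

15,0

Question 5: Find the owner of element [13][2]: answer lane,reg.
c=2→G=2  r=13→rhi=1,T=2,p=1
L=2*4+2=10  i=1*2+1=3

10,3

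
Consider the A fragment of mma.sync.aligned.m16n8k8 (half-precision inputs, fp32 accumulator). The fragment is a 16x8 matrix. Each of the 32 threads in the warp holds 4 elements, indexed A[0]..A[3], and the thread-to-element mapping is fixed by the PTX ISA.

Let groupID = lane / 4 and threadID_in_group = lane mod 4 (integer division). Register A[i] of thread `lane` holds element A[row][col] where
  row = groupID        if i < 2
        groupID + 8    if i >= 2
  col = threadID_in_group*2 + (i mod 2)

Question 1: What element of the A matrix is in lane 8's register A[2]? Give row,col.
10,0

lane 8->8/4=2, 8 mod 4=0
i=2  r:2+8->10  c:2·0+0->0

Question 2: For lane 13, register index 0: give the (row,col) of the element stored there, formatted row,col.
3,2

lane 13: G=3 (13/4), T=1 (13%4)
i=0: r=3+0=3, c=1*2+0=2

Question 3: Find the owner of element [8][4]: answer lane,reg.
r=8->g=0,rb=1  c=4->t=2,b0=0
L=0*4+2=2  i=1*2+0=2

2,2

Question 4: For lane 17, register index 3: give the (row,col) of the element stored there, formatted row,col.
12,3

L=17→G=17>>2=4, T=17&3=1
[3]→row 4+8=12  col 1·2+1=3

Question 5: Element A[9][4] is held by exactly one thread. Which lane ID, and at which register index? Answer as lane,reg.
r=9→G=1,rhi=1  c=4→T=2,p=0
L=1*4+2=6  i=1*2+0=2

6,2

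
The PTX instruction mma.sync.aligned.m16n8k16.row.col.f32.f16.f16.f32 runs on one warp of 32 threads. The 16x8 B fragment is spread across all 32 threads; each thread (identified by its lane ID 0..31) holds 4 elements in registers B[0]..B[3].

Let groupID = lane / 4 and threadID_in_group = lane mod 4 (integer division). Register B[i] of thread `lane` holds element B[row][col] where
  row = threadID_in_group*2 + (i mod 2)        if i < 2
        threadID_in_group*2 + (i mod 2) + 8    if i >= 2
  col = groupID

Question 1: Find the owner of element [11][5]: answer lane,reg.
21,3

c:5=>grp=5  r:11=>rB=1,tig=1,lo=1
L=5*4+1=21  i=1*2+1=3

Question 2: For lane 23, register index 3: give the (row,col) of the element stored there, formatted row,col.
15,5

23: grp=5,tig=3
[3] (3*2+1+8,5) = (15,5)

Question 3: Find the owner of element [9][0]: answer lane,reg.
0,3

c=0→G=0  r=9→rhi=1,T=0,p=1
L=0*4+0=0  i=1*2+1=3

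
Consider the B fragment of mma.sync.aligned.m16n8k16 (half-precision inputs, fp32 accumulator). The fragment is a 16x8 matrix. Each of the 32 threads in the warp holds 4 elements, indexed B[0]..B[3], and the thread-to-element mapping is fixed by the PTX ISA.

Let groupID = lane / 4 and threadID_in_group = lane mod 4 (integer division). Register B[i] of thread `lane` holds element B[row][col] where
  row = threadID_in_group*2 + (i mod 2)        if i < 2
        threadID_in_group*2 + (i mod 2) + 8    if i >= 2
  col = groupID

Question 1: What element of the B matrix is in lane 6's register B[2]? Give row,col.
L=6=>grp=6>>2=1, tig=6&3=2
[2]=>row 2·2+0+8=12  col grp=1

12,1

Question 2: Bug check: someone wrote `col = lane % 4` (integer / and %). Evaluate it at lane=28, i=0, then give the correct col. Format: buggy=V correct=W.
buggy=0 correct=7

`lane % 4`[28,0]→0
lane 28: G=7 (28/4), T=0 (28%4)
i=0: r=0*2+0+0=0, c=G=7
col: 0 vs 7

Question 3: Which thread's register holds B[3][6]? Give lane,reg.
c=6->g=6  r=3->rb=0,t=1,b0=1
L=6*4+1=25  i=0*2+1=1

25,1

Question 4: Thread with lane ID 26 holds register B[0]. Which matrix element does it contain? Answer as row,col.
lane 26->26/4=6, 26 mod 4=2
i=0  r:2·2+0+0->4  c:6

4,6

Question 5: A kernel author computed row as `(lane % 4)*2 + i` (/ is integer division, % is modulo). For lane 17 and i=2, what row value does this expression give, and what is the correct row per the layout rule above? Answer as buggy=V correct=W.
`(lane % 4)*2 + i`[17,2]->4
L=17->g=17>>2=4, t=17&3=1
[2]->row 1·2+0+8=10  col g=4
row: 4 vs 10

buggy=4 correct=10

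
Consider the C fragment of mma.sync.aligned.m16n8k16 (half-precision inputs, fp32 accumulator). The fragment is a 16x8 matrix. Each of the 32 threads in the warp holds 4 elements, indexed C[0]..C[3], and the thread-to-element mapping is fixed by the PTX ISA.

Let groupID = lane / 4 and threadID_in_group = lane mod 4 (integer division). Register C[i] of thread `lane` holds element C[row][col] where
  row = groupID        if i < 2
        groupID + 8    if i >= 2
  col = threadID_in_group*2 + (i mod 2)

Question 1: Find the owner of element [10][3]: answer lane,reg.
r=10⇒gr=2,Rb=1  c=3⇒th=1,odd=1
L=2*4+1=9  i=1*2+1=3

9,3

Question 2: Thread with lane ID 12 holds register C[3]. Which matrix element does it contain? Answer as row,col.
12: gr=3,th=0
[3] (3+8,0*2+1) = (11,1)

11,1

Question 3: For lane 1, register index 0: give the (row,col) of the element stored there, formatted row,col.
L=1→G=1>>2=0, T=1&3=1
[0]→row 0+0=0  col 1·2+0=2

0,2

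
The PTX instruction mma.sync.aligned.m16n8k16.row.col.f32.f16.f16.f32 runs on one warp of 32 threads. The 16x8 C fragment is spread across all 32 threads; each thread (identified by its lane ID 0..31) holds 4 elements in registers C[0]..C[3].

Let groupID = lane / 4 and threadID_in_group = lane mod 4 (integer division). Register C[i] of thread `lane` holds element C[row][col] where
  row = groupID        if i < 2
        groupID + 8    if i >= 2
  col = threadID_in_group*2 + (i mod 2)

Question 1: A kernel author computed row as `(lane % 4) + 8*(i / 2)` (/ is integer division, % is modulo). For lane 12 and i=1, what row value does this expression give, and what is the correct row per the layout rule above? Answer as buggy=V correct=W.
buggy=0 correct=3

`(lane % 4) + 8*(i / 2)`[12,1]->0
L=12->g=12>>2=3, t=12&3=0
[1]->row 3+0=3  col 0·2+1=1
row: 0 vs 3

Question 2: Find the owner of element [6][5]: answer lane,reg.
26,1

r=6->g=6,rb=0  c=5->t=2,b0=1
L=6*4+2=26  i=0*2+1=1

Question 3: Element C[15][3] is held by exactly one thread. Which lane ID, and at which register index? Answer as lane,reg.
r=15→G=7,rhi=1  c=3→T=1,p=1
L=7*4+1=29  i=1*2+1=3

29,3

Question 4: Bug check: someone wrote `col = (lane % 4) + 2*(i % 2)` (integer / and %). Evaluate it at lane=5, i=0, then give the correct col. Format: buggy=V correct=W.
buggy=1 correct=2

`(lane % 4) + 2*(i % 2)`[5,0]->1
lane 5->5/4=1, 5 mod 4=1
i=0  r:1+0->1  c:2·1+0->2
col: 1 vs 2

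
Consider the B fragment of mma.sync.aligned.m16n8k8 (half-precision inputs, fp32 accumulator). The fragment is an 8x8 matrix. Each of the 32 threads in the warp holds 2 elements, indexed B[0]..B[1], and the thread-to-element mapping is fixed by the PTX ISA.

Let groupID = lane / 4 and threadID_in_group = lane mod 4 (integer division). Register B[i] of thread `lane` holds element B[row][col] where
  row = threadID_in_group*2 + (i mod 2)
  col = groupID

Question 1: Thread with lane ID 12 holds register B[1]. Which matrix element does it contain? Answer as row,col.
L=12->gid=12>>2=3, tid=12&3=0
[1]->row 0·2+1=1  col gid=3

1,3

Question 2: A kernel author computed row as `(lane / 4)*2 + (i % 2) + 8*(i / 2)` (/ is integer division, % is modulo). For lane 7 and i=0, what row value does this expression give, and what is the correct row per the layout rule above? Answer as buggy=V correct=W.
buggy=2 correct=6

`(lane / 4)*2 + (i % 2) + 8*(i / 2)`[7,0]⇒2
lane 7: gr=1 (7/4), th=3 (7%4)
i=0: r=3*2+0=6, c=gr=1
row: 2 vs 6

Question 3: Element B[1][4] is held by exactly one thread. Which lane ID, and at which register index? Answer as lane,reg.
c:4=>grp=4  r:1=>tig=0,lo=1
L=4*4+0=16  i=1=1

16,1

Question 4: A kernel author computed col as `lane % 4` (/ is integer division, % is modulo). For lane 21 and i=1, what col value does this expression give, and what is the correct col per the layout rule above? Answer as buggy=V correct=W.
buggy=1 correct=5

`lane % 4`[21,1]->1
L=21->gid=21>>2=5, tid=21&3=1
[1]->row 1·2+1=3  col gid=5
col: 1 vs 5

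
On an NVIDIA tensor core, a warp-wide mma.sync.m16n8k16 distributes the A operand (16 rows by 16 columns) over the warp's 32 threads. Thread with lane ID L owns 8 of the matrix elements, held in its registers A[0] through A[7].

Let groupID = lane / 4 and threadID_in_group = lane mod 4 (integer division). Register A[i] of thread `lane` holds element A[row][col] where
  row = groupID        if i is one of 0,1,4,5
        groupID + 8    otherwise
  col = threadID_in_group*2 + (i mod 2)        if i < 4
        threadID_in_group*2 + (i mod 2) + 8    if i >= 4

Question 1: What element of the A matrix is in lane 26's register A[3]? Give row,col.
14,5

lane 26: grp=6 (26/4), tig=2 (26%4)
i=3: r=6+8=14, c=2*2+1+0=5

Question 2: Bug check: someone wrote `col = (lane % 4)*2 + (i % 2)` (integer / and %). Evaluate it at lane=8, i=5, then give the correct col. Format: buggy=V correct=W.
`(lane % 4)*2 + (i % 2)`[8,5]⇒1
8: gr=2,th=0
[5] (2+0,0*2+1+8) = (2,9)
col: 1 vs 9

buggy=1 correct=9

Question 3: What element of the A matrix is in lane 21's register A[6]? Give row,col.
lane 21=>21/4=5, 21 mod 4=1
i=6  r:5+8=>13  c:2·1+0+8=>10

13,10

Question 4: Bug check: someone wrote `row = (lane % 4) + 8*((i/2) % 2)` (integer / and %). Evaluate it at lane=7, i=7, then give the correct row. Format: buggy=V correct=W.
`(lane % 4) + 8*((i/2) % 2)`[7,7]->11
lane 7: gid=1 (7/4), tid=3 (7%4)
i=7: r=1+8=9, c=3*2+1+8=15
row: 11 vs 9

buggy=11 correct=9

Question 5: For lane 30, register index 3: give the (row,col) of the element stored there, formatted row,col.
30: gr=7,th=2
[3] (7+8,2*2+1+0) = (15,5)

15,5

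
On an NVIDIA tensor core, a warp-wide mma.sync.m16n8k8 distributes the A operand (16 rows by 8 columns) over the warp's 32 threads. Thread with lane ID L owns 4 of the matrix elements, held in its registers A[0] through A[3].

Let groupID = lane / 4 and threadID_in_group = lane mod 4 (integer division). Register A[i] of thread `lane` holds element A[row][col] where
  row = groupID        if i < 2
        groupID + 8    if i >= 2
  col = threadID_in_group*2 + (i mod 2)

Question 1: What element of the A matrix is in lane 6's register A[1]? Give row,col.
6: grp=1,tig=2
[1] (1+0,2*2+1) = (1,5)

1,5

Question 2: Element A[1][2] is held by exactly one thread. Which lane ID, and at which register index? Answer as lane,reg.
5,0

r:1=>grp=1,rB=0  c:2=>tig=1,lo=0
L=1*4+1=5  i=0*2+0=0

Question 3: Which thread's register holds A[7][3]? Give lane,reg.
r=7⇒gr=7,Rb=0  c=3⇒th=1,odd=1
L=7*4+1=29  i=0*2+1=1

29,1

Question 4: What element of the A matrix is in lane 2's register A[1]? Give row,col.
L=2⇒gr=2>>2=0, th=2&3=2
[1]⇒row 0+0=0  col 2·2+1=5

0,5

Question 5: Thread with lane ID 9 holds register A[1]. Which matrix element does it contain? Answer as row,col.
L=9->g=9>>2=2, t=9&3=1
[1]->row 2+0=2  col 1·2+1=3

2,3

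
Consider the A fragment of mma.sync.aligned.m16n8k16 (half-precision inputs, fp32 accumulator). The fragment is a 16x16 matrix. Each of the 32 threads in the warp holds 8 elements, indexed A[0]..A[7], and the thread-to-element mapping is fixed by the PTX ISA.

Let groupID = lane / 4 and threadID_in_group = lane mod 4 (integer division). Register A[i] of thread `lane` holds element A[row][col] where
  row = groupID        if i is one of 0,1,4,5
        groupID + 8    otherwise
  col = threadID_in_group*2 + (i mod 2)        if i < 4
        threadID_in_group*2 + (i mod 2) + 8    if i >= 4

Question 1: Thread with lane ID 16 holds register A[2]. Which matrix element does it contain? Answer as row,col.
12,0

lane 16⇒16/4=4, 16 mod 4=0
i=2  r:4+8⇒12  c:2·0+0+0⇒0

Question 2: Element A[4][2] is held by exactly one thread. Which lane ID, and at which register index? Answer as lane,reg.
17,0

r:4=>grp=4,rB=0  c:2=>cB=0,tig=1,lo=0
L=4*4+1=17  i=0*4+0*2+0=0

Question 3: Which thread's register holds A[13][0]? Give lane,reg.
20,2

r:13=>grp=5,rB=1  c:0=>cB=0,tig=0,lo=0
L=5*4+0=20  i=0*4+1*2+0=2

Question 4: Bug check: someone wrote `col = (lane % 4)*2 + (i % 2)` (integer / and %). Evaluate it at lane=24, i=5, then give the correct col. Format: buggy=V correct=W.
`(lane % 4)*2 + (i % 2)`[24,5]->1
lane 24: g=6 (24/4), t=0 (24%4)
i=5: r=6+0=6, c=0*2+1+8=9
col: 1 vs 9

buggy=1 correct=9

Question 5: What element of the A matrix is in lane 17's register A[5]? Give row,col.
4,11

17: gr=4,th=1
[5] (4+0,1*2+1+8) = (4,11)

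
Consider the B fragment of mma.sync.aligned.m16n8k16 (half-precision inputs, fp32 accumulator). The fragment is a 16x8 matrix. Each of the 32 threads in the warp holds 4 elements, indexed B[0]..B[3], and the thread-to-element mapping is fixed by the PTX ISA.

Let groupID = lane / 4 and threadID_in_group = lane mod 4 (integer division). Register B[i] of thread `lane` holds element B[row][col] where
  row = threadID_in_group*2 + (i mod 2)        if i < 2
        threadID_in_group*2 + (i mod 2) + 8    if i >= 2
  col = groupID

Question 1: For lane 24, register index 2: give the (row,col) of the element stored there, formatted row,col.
8,6

24: gr=6,th=0
[2] (0*2+0+8,6) = (8,6)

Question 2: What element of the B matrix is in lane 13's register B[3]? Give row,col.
L=13->g=13>>2=3, t=13&3=1
[3]->row 1·2+1+8=11  col g=3

11,3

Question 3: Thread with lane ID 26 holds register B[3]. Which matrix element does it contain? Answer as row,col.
13,6

lane 26→26/4=6, 26 mod 4=2
i=3  r:2·2+1+8→13  c:6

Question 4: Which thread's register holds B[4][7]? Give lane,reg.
c:7=>grp=7  r:4=>rB=0,tig=2,lo=0
L=7*4+2=30  i=0*2+0=0

30,0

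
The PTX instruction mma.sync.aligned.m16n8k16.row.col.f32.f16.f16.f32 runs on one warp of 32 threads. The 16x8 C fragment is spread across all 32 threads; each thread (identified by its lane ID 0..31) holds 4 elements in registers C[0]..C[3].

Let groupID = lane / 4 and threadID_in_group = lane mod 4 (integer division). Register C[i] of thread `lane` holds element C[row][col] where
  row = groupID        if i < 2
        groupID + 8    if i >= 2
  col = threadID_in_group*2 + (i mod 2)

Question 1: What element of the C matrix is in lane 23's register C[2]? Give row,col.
23: gid=5,tid=3
[2] (5+8,3*2+0) = (13,6)

13,6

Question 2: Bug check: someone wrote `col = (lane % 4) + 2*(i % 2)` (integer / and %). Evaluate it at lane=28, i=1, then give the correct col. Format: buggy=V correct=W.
buggy=2 correct=1

`(lane % 4) + 2*(i % 2)`[28,1]→2
lane 28→28/4=7, 28 mod 4=0
i=1  r:7+0→7  c:2·0+1→1
col: 2 vs 1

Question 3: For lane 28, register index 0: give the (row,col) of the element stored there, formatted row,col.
7,0

L=28=>grp=28>>2=7, tig=28&3=0
[0]=>row 7+0=7  col 0·2+0=0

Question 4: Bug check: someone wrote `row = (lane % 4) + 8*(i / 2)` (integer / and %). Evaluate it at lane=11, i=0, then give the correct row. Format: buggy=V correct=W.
`(lane % 4) + 8*(i / 2)`[11,0]⇒3
lane 11: gr=2 (11/4), th=3 (11%4)
i=0: r=2+0=2, c=3*2+0=6
row: 3 vs 2

buggy=3 correct=2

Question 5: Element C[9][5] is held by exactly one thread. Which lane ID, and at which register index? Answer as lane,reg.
6,3

r=9->g=1,rb=1  c=5->t=2,b0=1
L=1*4+2=6  i=1*2+1=3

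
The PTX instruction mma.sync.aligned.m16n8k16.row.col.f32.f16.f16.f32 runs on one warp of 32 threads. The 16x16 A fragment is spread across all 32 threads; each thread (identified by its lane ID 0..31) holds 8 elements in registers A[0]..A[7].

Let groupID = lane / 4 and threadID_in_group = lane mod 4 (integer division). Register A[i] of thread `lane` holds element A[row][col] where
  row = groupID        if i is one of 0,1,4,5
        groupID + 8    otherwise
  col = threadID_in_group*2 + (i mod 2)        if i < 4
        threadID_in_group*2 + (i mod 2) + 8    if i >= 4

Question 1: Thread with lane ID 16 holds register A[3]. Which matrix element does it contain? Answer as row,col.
12,1

lane 16→16/4=4, 16 mod 4=0
i=3  r:4+8→12  c:2·0+1+0→1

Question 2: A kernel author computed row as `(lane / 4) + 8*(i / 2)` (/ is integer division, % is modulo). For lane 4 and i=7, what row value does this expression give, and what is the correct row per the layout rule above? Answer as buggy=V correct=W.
`(lane / 4) + 8*(i / 2)`[4,7]->25
lane 4: gid=1 (4/4), tid=0 (4%4)
i=7: r=1+8=9, c=0*2+1+8=9
row: 25 vs 9

buggy=25 correct=9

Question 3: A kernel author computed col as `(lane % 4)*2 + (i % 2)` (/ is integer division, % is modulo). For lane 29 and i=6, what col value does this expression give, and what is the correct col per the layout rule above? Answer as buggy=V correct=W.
buggy=2 correct=10

`(lane % 4)*2 + (i % 2)`[29,6]->2
lane 29: gid=7 (29/4), tid=1 (29%4)
i=6: r=7+8=15, c=1*2+0+8=10
col: 2 vs 10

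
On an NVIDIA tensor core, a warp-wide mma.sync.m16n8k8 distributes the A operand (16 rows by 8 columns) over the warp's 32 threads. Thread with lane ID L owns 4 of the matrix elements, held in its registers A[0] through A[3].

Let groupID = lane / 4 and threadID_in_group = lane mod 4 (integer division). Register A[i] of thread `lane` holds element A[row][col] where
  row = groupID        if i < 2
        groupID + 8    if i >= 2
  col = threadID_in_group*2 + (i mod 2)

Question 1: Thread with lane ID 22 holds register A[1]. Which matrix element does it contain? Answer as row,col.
L=22⇒gr=22>>2=5, th=22&3=2
[1]⇒row 5+0=5  col 2·2+1=5

5,5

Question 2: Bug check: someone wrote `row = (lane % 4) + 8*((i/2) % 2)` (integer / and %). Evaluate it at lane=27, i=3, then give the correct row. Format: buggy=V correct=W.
buggy=11 correct=14

`(lane % 4) + 8*((i/2) % 2)`[27,3]→11
lane 27→27/4=6, 27 mod 4=3
i=3  r:6+8→14  c:2·3+1→7
row: 11 vs 14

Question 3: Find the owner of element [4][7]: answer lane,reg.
19,1

r:4=>grp=4,rB=0  c:7=>tig=3,lo=1
L=4*4+3=19  i=0*2+1=1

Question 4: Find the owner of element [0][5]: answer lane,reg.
r=0→G=0,rhi=0  c=5→T=2,p=1
L=0*4+2=2  i=0*2+1=1

2,1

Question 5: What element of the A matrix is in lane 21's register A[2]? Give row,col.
13,2

lane 21: gid=5 (21/4), tid=1 (21%4)
i=2: r=5+8=13, c=1*2+0=2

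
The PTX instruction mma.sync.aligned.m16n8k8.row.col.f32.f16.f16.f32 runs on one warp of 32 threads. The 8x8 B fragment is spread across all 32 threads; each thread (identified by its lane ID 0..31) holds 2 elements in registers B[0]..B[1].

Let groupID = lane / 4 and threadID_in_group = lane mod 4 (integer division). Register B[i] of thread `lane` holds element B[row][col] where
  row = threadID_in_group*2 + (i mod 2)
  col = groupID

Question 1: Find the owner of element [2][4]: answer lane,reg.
c=4->g=4  r=2->t=1,b0=0
L=4*4+1=17  i=0=0

17,0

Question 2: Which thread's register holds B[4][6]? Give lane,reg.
c:6=>grp=6  r:4=>tig=2,lo=0
L=6*4+2=26  i=0=0

26,0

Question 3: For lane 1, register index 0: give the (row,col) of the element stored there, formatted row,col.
1: G=0,T=1
[0] (1*2+0,0) = (2,0)

2,0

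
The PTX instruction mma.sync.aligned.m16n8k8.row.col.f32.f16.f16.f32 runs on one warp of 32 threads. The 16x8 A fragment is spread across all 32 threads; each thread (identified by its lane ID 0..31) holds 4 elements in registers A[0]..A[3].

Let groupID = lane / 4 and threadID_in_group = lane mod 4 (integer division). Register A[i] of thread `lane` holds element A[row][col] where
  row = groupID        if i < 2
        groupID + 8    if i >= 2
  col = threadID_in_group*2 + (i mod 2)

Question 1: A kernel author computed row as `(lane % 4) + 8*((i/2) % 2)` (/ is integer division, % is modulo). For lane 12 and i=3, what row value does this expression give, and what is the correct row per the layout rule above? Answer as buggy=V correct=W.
buggy=8 correct=11

`(lane % 4) + 8*((i/2) % 2)`[12,3]⇒8
L=12⇒gr=12>>2=3, th=12&3=0
[3]⇒row 3+8=11  col 0·2+1=1
row: 8 vs 11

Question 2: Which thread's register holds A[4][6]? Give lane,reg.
19,0

r=4⇒gr=4,Rb=0  c=6⇒th=3,odd=0
L=4*4+3=19  i=0*2+0=0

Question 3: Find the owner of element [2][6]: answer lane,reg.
r=2⇒gr=2,Rb=0  c=6⇒th=3,odd=0
L=2*4+3=11  i=0*2+0=0

11,0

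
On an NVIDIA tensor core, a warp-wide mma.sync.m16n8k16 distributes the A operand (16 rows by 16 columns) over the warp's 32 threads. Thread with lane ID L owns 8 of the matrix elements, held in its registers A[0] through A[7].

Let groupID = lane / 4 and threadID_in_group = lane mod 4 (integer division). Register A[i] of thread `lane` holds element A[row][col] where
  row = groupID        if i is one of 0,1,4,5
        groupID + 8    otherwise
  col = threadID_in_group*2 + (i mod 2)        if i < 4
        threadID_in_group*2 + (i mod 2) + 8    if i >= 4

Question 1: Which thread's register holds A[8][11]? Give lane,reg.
r:8=>grp=0,rB=1  c:11=>cB=1,tig=1,lo=1
L=0*4+1=1  i=1*4+1*2+1=7

1,7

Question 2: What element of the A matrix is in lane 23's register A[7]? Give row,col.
lane 23→23/4=5, 23 mod 4=3
i=7  r:5+8→13  c:2·3+1+8→15

13,15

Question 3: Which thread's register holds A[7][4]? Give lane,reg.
r=7→G=7,rhi=0  c=4→chi=0,T=2,p=0
L=7*4+2=30  i=0*4+0*2+0=0

30,0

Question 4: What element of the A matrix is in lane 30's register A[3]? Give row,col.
30: grp=7,tig=2
[3] (7+8,2*2+1+0) = (15,5)

15,5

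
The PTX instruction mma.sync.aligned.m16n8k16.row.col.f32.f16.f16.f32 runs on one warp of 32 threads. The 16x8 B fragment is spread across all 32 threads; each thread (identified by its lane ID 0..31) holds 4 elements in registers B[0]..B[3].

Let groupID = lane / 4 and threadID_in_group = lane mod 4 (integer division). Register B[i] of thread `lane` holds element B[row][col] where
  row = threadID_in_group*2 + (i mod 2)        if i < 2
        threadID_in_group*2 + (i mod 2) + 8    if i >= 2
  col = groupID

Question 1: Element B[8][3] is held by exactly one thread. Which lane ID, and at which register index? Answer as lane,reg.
c:3=>grp=3  r:8=>rB=1,tig=0,lo=0
L=3*4+0=12  i=1*2+0=2

12,2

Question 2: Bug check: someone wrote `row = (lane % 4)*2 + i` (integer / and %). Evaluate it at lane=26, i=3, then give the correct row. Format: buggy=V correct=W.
buggy=7 correct=13

`(lane % 4)*2 + i`[26,3]->7
lane 26: g=6 (26/4), t=2 (26%4)
i=3: r=2*2+1+8=13, c=g=6
row: 7 vs 13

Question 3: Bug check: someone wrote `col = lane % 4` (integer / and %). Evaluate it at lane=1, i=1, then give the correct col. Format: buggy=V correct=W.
`lane % 4`[1,1]->1
L=1->g=1>>2=0, t=1&3=1
[1]->row 1·2+1+0=3  col g=0
col: 1 vs 0

buggy=1 correct=0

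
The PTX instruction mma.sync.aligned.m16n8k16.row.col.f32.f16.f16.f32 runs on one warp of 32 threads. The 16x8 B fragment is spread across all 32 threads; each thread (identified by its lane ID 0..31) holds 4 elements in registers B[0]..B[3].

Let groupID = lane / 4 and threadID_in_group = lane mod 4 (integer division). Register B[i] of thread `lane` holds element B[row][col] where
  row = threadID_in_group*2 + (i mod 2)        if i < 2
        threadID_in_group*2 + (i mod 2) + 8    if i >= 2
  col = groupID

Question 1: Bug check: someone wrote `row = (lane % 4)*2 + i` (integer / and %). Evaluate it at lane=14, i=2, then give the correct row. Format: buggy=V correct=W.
`(lane % 4)*2 + i`[14,2]=>6
L=14=>grp=14>>2=3, tig=14&3=2
[2]=>row 2·2+0+8=12  col grp=3
row: 6 vs 12

buggy=6 correct=12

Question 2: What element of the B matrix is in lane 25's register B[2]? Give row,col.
lane 25: G=6 (25/4), T=1 (25%4)
i=2: r=1*2+0+8=10, c=G=6

10,6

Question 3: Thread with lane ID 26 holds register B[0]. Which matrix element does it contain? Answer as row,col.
4,6

26: gr=6,th=2
[0] (2*2+0+0,6) = (4,6)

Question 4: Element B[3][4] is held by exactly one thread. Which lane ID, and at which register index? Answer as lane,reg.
17,1

c:4=>grp=4  r:3=>rB=0,tig=1,lo=1
L=4*4+1=17  i=0*2+1=1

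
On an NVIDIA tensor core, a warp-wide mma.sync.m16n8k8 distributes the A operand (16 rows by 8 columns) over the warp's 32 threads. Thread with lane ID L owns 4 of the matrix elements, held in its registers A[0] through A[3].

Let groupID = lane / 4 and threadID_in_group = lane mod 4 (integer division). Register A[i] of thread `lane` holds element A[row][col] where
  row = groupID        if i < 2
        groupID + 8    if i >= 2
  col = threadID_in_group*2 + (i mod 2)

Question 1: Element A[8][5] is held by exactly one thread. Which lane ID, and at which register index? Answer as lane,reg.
r=8→G=0,rhi=1  c=5→T=2,p=1
L=0*4+2=2  i=1*2+1=3

2,3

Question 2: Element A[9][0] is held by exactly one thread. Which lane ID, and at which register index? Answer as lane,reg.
4,2

r: 9->gid=1,r8=1  c: 0->tid=0,i&1=0
L=1*4+0=4  i=1*2+0=2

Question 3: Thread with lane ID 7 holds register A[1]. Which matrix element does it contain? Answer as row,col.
lane 7→7/4=1, 7 mod 4=3
i=1  r:1+0→1  c:2·3+1→7

1,7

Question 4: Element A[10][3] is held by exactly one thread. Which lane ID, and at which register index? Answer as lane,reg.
9,3

r:10=>grp=2,rB=1  c:3=>tig=1,lo=1
L=2*4+1=9  i=1*2+1=3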